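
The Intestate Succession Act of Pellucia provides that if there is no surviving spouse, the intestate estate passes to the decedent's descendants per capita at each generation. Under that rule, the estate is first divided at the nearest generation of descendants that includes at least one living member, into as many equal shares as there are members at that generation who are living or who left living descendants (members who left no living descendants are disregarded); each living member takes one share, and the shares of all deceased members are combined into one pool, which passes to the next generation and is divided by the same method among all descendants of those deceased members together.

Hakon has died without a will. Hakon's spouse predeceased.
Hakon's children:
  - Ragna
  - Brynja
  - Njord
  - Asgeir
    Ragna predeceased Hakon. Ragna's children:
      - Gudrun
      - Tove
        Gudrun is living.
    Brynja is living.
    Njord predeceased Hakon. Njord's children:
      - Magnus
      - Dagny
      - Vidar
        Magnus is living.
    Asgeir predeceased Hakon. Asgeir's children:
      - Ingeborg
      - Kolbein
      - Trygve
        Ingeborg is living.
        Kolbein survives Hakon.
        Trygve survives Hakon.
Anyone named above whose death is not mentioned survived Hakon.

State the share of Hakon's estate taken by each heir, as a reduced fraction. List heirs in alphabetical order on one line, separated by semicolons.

Brynja 1/4; Dagny 3/32; Gudrun 3/32; Ingeborg 3/32; Kolbein 3/32; Magnus 3/32; Tove 3/32; Trygve 3/32; Vidar 3/32

There is no surviving spouse, so the entire estate passes to Hakon's descendants per capita at each generation.
At generation 1 (Ragna, Brynja, Njord, Asgeir) there are 4 shares of (1)/4 = 1/4 each.
Living: Brynja — each takes 1/4.
Deceased: Ragna, Njord, and Asgeir. Their combined 3/4 is pooled and carried to generation 2.
At generation 2 (Gudrun, Tove, Magnus, Dagny, Vidar, Ingeborg, Kolbein, Trygve) there are 8 shares of (3/4)/8 = 3/32 each.
Living: Gudrun, Tove, Magnus, Dagny, Vidar, Ingeborg, Kolbein, and Trygve — each takes 3/32.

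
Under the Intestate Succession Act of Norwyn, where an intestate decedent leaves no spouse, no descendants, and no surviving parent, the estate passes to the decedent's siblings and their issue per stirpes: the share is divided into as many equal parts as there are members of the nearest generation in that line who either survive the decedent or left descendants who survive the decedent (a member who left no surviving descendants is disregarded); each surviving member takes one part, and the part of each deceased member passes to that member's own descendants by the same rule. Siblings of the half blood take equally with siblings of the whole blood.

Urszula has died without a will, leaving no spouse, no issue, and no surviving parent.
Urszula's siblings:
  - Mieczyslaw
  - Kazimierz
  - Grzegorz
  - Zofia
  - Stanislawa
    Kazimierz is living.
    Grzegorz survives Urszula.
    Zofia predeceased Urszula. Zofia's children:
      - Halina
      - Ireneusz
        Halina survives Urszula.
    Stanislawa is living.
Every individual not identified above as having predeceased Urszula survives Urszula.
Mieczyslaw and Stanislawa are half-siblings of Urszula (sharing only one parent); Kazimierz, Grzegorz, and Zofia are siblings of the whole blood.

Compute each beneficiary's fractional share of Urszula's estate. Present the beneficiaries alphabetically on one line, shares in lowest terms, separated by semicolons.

Grzegorz 1/5; Halina 1/10; Ireneusz 1/10; Kazimierz 1/5; Mieczyslaw 1/5; Stanislawa 1/5

No spouse, descendants, or parent survives, so the estate passes to Urszula's siblings per stirpes.
Half-blood and whole-blood siblings take equally under the stated rule.
The estate is divided into 5 equal shares of 1/5 among Mieczyslaw, Kazimierz, Grzegorz, Zofia, Stanislawa.
Mieczyslaw is living and takes 1/5.
Kazimierz is living and takes 1/5.
Grzegorz is living and takes 1/5.
Zofia predeceased; the 1/5 allotted to Zofia's branch passes to Zofia's issue by representation.
The 1/5 is divided into 2 equal shares of 1/10 among Halina, Ireneusz.
Halina is living and takes 1/10.
Ireneusz is living and takes 1/10.
Stanislawa is living and takes 1/5.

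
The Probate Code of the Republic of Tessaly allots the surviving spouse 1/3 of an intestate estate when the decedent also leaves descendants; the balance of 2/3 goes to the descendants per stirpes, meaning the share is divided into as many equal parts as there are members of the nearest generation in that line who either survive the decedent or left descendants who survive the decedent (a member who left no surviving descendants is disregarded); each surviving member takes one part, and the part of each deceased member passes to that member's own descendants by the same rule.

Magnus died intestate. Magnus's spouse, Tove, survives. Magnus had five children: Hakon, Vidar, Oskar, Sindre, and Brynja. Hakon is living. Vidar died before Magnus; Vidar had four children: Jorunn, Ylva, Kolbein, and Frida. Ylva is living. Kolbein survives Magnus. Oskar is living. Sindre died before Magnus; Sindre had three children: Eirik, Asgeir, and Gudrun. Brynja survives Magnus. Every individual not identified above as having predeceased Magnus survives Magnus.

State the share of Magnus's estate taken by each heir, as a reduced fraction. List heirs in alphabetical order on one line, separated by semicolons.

Asgeir 2/45; Brynja 2/15; Eirik 2/45; Frida 1/30; Gudrun 2/45; Hakon 2/15; Jorunn 1/30; Kolbein 1/30; Oskar 2/15; Tove 1/3; Ylva 1/30

Tove, as surviving spouse, takes 1/3.
The remaining 2/3 passes to Magnus's descendants per stirpes.
The 2/3 is divided into 5 equal shares of 2/15 among Hakon, Vidar, Oskar, Sindre, Brynja.
Hakon is living and takes 2/15.
Vidar predeceased; the 2/15 allotted to Vidar's branch passes to Vidar's issue by representation.
The 2/15 is divided into 4 equal shares of 1/30 among Jorunn, Ylva, Kolbein, Frida.
Jorunn is living and takes 1/30.
Ylva is living and takes 1/30.
Kolbein is living and takes 1/30.
Frida is living and takes 1/30.
Oskar is living and takes 2/15.
Sindre predeceased; the 2/15 allotted to Sindre's branch passes to Sindre's issue by representation.
The 2/15 is divided into 3 equal shares of 2/45 among Eirik, Asgeir, Gudrun.
Eirik is living and takes 2/45.
Asgeir is living and takes 2/45.
Gudrun is living and takes 2/45.
Brynja is living and takes 2/15.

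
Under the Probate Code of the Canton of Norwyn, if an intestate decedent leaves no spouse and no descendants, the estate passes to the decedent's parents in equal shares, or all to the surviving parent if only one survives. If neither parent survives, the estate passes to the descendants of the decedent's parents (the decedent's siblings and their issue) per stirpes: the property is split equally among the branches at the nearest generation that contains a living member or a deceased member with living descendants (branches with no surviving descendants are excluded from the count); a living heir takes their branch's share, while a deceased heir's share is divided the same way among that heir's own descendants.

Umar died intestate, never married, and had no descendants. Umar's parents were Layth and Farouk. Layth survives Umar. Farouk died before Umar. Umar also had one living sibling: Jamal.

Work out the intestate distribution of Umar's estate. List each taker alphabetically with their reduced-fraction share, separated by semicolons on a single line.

Layth 1

Only one parent, Layth, survives, so Layth takes the entire estate. The siblings take nothing because a surviving parent has priority.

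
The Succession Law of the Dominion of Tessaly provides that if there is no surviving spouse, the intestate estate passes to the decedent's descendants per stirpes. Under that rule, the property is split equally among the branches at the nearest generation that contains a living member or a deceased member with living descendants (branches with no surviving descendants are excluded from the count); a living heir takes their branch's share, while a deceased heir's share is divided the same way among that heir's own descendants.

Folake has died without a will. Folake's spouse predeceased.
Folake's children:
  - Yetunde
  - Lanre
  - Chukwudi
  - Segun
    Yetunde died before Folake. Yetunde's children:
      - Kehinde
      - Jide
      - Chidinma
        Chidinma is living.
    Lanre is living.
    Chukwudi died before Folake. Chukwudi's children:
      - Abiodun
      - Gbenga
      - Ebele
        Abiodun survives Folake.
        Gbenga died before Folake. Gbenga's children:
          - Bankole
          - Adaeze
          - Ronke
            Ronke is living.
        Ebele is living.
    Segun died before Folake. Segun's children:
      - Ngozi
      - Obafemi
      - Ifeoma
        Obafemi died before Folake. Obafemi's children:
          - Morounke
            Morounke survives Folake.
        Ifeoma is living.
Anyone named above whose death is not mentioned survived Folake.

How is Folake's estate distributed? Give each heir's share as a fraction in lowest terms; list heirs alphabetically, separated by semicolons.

There is no surviving spouse, so the entire estate passes to Folake's descendants per stirpes.
The estate is divided into 4 equal shares of 1/4 among Yetunde, Lanre, Chukwudi, Segun.
Yetunde predeceased; the 1/4 allotted to Yetunde's branch passes to Yetunde's issue by representation.
The 1/4 is divided into 3 equal shares of 1/12 among Kehinde, Jide, Chidinma.
Kehinde is living and takes 1/12.
Jide is living and takes 1/12.
Chidinma is living and takes 1/12.
Lanre is living and takes 1/4.
Chukwudi predeceased; the 1/4 allotted to Chukwudi's branch passes to Chukwudi's issue by representation.
The 1/4 is divided into 3 equal shares of 1/12 among Abiodun, Gbenga, Ebele.
Abiodun is living and takes 1/12.
Gbenga predeceased; the 1/12 allotted to Gbenga's branch passes to Gbenga's issue by representation.
The 1/12 is divided into 3 equal shares of 1/36 among Bankole, Adaeze, Ronke.
Bankole is living and takes 1/36.
Adaeze is living and takes 1/36.
Ronke is living and takes 1/36.
Ebele is living and takes 1/12.
Segun predeceased; the 1/4 allotted to Segun's branch passes to Segun's issue by representation.
The 1/4 is divided into 3 equal shares of 1/12 among Ngozi, Obafemi, Ifeoma.
Ngozi is living and takes 1/12.
Obafemi predeceased; the 1/12 allotted to Obafemi's branch passes to Obafemi's issue by representation.
Morounke is the sole taker at this level and receives the full 1/12.
Ifeoma is living and takes 1/12.

Abiodun 1/12; Adaeze 1/36; Bankole 1/36; Chidinma 1/12; Ebele 1/12; Ifeoma 1/12; Jide 1/12; Kehinde 1/12; Lanre 1/4; Morounke 1/12; Ngozi 1/12; Ronke 1/36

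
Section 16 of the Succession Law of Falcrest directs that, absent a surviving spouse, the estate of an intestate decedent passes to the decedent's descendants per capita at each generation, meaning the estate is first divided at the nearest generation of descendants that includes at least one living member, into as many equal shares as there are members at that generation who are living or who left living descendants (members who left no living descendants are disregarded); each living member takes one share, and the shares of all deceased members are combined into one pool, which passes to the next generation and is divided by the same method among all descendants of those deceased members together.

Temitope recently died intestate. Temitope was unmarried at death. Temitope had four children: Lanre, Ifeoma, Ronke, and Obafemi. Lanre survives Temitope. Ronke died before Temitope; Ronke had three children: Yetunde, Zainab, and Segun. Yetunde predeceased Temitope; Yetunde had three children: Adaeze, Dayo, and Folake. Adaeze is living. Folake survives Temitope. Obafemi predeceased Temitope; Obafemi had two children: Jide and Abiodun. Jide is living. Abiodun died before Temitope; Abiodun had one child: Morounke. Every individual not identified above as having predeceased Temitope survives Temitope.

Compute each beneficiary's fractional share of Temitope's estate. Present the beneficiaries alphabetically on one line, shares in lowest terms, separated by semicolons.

Adaeze 1/20; Dayo 1/20; Folake 1/20; Ifeoma 1/4; Jide 1/10; Lanre 1/4; Morounke 1/20; Segun 1/10; Zainab 1/10

There is no surviving spouse, so the entire estate passes to Temitope's descendants per capita at each generation.
At generation 1 (Lanre, Ifeoma, Ronke, Obafemi) there are 4 shares of (1)/4 = 1/4 each.
Living: Lanre and Ifeoma — each takes 1/4.
Deceased: Ronke and Obafemi. Their combined 1/2 is pooled and carried to generation 2.
At generation 2 (Yetunde, Zainab, Segun, Jide, Abiodun) there are 5 shares of (1/2)/5 = 1/10 each.
Living: Zainab, Segun, and Jide — each takes 1/10.
Deceased: Yetunde and Abiodun. Their combined 1/5 is pooled and carried to generation 3.
At generation 3 (Adaeze, Dayo, Folake, Morounke) there are 4 shares of (1/5)/4 = 1/20 each.
Living: Adaeze, Dayo, Folake, and Morounke — each takes 1/20.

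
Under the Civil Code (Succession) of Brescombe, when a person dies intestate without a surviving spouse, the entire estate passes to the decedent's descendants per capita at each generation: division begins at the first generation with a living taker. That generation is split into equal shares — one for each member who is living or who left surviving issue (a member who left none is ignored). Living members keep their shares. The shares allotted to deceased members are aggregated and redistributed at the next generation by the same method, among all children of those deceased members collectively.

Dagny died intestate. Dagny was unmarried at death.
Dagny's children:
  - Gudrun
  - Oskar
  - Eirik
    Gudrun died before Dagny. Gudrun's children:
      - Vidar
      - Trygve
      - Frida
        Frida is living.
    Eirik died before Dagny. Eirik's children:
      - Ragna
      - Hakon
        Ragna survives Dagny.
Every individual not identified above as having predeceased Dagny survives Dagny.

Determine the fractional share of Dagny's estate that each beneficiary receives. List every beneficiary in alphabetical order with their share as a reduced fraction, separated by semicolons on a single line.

Frida 2/15; Hakon 2/15; Oskar 1/3; Ragna 2/15; Trygve 2/15; Vidar 2/15

There is no surviving spouse, so the entire estate passes to Dagny's descendants per capita at each generation.
At generation 1 (Gudrun, Oskar, Eirik) there are 3 shares of (1)/3 = 1/3 each.
Living: Oskar — each takes 1/3.
Deceased: Gudrun and Eirik. Their combined 2/3 is pooled and carried to generation 2.
At generation 2 (Vidar, Trygve, Frida, Ragna, Hakon) there are 5 shares of (2/3)/5 = 2/15 each.
Living: Vidar, Trygve, Frida, Ragna, and Hakon — each takes 2/15.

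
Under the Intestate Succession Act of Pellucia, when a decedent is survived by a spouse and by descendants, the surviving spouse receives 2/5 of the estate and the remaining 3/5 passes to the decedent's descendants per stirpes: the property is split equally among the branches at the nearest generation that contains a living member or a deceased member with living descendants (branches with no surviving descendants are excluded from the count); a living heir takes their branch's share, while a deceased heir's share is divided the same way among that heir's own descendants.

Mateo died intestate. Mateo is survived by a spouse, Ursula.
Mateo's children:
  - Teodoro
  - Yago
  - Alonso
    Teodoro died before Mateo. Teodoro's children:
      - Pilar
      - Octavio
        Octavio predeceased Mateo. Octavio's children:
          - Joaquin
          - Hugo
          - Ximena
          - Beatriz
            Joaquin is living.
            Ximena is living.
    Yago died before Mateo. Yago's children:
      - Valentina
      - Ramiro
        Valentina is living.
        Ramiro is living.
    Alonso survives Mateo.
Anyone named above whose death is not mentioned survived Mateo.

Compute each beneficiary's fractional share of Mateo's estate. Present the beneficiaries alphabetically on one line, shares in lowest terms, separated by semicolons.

Ursula, as surviving spouse, takes 2/5.
The remaining 3/5 passes to Mateo's descendants per stirpes.
The 3/5 is divided into 3 equal shares of 1/5 among Teodoro, Yago, Alonso.
Teodoro predeceased; the 1/5 allotted to Teodoro's branch passes to Teodoro's issue by representation.
The 1/5 is divided into 2 equal shares of 1/10 among Pilar, Octavio.
Pilar is living and takes 1/10.
Octavio predeceased; the 1/10 allotted to Octavio's branch passes to Octavio's issue by representation.
The 1/10 is divided into 4 equal shares of 1/40 among Joaquin, Hugo, Ximena, Beatriz.
Joaquin is living and takes 1/40.
Hugo is living and takes 1/40.
Ximena is living and takes 1/40.
Beatriz is living and takes 1/40.
Yago predeceased; the 1/5 allotted to Yago's branch passes to Yago's issue by representation.
The 1/5 is divided into 2 equal shares of 1/10 among Valentina, Ramiro.
Valentina is living and takes 1/10.
Ramiro is living and takes 1/10.
Alonso is living and takes 1/5.

Alonso 1/5; Beatriz 1/40; Hugo 1/40; Joaquin 1/40; Pilar 1/10; Ramiro 1/10; Ursula 2/5; Valentina 1/10; Ximena 1/40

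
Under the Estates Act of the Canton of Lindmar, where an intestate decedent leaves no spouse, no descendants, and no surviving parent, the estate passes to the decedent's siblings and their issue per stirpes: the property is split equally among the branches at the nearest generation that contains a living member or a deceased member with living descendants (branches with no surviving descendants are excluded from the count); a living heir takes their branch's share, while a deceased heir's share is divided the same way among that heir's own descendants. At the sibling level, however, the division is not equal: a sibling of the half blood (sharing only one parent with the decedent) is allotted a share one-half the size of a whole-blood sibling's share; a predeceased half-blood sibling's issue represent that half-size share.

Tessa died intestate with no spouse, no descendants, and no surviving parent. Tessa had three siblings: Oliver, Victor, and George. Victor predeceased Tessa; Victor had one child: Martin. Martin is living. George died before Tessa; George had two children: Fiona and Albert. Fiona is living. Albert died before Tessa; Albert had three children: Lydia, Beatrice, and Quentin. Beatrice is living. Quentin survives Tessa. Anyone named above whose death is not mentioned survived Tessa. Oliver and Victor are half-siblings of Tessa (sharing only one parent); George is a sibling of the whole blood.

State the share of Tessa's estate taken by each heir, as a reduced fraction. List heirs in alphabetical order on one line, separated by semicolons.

Beatrice 1/12; Fiona 1/4; Lydia 1/12; Martin 1/4; Oliver 1/4; Quentin 1/12

No spouse, descendants, or parent survives, so the estate passes to Tessa's siblings per stirpes.
Half-blood siblings count for one-half the weight of whole-blood siblings at the initial division.
Dividing 1 in proportion to weights (total weight 2): Oliver (weight 1/2) → 1/4; Victor (weight 1/2) → 1/4; George (weight 1) → 1/2.
Oliver is living and takes 1/4.
Victor predeceased; the 1/4 allotted to Victor's branch passes to Victor's issue by representation.
Martin is the sole taker at this level and receives the full 1/4.
George predeceased; the 1/2 allotted to George's branch passes to George's issue by representation.
The 1/2 is divided into 2 equal shares of 1/4 among Fiona, Albert.
Fiona is living and takes 1/4.
Albert predeceased; the 1/4 allotted to Albert's branch passes to Albert's issue by representation.
The 1/4 is divided into 3 equal shares of 1/12 among Lydia, Beatrice, Quentin.
Lydia is living and takes 1/12.
Beatrice is living and takes 1/12.
Quentin is living and takes 1/12.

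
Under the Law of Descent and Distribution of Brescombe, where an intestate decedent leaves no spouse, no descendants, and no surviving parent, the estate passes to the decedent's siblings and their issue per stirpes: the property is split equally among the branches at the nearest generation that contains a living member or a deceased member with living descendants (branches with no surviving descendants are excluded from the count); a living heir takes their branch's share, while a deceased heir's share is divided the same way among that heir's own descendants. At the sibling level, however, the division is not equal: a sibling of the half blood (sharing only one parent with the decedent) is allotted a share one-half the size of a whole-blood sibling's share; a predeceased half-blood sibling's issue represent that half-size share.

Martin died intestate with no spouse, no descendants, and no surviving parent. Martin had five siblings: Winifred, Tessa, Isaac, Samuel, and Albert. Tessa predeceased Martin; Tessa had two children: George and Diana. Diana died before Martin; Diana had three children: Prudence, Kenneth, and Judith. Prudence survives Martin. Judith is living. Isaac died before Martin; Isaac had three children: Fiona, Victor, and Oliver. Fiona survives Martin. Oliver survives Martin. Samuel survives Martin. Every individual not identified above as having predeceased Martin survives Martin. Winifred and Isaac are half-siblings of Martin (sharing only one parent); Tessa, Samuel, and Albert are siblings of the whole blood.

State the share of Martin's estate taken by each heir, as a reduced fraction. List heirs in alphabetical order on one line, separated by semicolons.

No spouse, descendants, or parent survives, so the estate passes to Martin's siblings per stirpes.
Half-blood siblings count for one-half the weight of whole-blood siblings at the initial division.
Dividing 1 in proportion to weights (total weight 4): Winifred (weight 1/2) → 1/8; Tessa (weight 1) → 1/4; Isaac (weight 1/2) → 1/8; Samuel (weight 1) → 1/4; Albert (weight 1) → 1/4.
Winifred is living and takes 1/8.
Tessa predeceased; the 1/4 allotted to Tessa's branch passes to Tessa's issue by representation.
The 1/4 is divided into 2 equal shares of 1/8 among George, Diana.
George is living and takes 1/8.
Diana predeceased; the 1/8 allotted to Diana's branch passes to Diana's issue by representation.
The 1/8 is divided into 3 equal shares of 1/24 among Prudence, Kenneth, Judith.
Prudence is living and takes 1/24.
Kenneth is living and takes 1/24.
Judith is living and takes 1/24.
Isaac predeceased; the 1/8 allotted to Isaac's branch passes to Isaac's issue by representation.
The 1/8 is divided into 3 equal shares of 1/24 among Fiona, Victor, Oliver.
Fiona is living and takes 1/24.
Victor is living and takes 1/24.
Oliver is living and takes 1/24.
Samuel is living and takes 1/4.
Albert is living and takes 1/4.

Albert 1/4; Fiona 1/24; George 1/8; Judith 1/24; Kenneth 1/24; Oliver 1/24; Prudence 1/24; Samuel 1/4; Victor 1/24; Winifred 1/8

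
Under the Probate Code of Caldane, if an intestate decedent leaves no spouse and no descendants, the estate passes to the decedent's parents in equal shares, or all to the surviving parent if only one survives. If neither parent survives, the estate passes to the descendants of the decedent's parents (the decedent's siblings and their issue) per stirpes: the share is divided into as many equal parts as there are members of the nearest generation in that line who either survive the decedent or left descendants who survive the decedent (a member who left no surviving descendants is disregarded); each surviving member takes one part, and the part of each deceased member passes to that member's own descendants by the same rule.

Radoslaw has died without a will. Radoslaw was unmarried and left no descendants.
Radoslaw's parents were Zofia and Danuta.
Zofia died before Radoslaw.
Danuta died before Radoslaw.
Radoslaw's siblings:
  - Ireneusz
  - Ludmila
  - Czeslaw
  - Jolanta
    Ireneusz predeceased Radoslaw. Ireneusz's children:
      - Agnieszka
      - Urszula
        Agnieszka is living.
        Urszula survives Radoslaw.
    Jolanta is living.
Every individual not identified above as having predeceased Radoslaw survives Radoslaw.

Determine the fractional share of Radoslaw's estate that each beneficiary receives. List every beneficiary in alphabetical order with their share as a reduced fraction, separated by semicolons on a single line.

Agnieszka 1/8; Czeslaw 1/4; Jolanta 1/4; Ludmila 1/4; Urszula 1/8

Neither parent survives and there are no descendants, so the estate passes to Radoslaw's siblings and their issue per stirpes.
The estate is divided into 4 equal shares of 1/4 among Ireneusz, Ludmila, Czeslaw, Jolanta.
Ireneusz predeceased; the 1/4 allotted to Ireneusz's branch passes to Ireneusz's issue by representation.
The 1/4 is divided into 2 equal shares of 1/8 among Agnieszka, Urszula.
Agnieszka is living and takes 1/8.
Urszula is living and takes 1/8.
Ludmila is living and takes 1/4.
Czeslaw is living and takes 1/4.
Jolanta is living and takes 1/4.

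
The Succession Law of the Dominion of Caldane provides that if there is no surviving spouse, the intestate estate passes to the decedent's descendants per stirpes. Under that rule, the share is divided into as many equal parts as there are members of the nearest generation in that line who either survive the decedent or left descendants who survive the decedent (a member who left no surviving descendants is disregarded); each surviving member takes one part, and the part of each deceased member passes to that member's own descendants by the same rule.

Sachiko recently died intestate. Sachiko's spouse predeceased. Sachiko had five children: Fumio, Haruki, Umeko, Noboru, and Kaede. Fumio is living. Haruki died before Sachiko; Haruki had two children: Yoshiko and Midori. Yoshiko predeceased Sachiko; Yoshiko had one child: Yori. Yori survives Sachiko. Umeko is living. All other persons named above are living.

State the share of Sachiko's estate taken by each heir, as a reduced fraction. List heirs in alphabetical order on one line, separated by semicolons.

There is no surviving spouse, so the entire estate passes to Sachiko's descendants per stirpes.
The estate is divided into 5 equal shares of 1/5 among Fumio, Haruki, Umeko, Noboru, Kaede.
Fumio is living and takes 1/5.
Haruki predeceased; the 1/5 allotted to Haruki's branch passes to Haruki's issue by representation.
The 1/5 is divided into 2 equal shares of 1/10 among Yoshiko, Midori.
Yoshiko predeceased; the 1/10 allotted to Yoshiko's branch passes to Yoshiko's issue by representation.
Yori is the sole taker at this level and receives the full 1/10.
Midori is living and takes 1/10.
Umeko is living and takes 1/5.
Noboru is living and takes 1/5.
Kaede is living and takes 1/5.

Fumio 1/5; Kaede 1/5; Midori 1/10; Noboru 1/5; Umeko 1/5; Yori 1/10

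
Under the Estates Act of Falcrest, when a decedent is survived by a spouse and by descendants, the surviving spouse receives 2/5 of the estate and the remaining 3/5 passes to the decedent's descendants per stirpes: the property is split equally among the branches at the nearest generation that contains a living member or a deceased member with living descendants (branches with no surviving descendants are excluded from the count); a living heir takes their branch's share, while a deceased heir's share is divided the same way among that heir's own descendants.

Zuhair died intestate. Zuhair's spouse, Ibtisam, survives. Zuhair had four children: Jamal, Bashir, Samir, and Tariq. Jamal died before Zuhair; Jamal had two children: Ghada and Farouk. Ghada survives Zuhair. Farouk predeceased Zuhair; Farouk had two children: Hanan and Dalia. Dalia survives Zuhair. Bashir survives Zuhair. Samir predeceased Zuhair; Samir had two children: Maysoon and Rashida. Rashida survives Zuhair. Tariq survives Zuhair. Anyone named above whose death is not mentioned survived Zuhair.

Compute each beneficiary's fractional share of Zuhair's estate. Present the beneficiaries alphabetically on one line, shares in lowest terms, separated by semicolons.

Bashir 3/20; Dalia 3/80; Ghada 3/40; Hanan 3/80; Ibtisam 2/5; Maysoon 3/40; Rashida 3/40; Tariq 3/20

Ibtisam, as surviving spouse, takes 2/5.
The remaining 3/5 passes to Zuhair's descendants per stirpes.
The 3/5 is divided into 4 equal shares of 3/20 among Jamal, Bashir, Samir, Tariq.
Jamal predeceased; the 3/20 allotted to Jamal's branch passes to Jamal's issue by representation.
The 3/20 is divided into 2 equal shares of 3/40 among Ghada, Farouk.
Ghada is living and takes 3/40.
Farouk predeceased; the 3/40 allotted to Farouk's branch passes to Farouk's issue by representation.
The 3/40 is divided into 2 equal shares of 3/80 among Hanan, Dalia.
Hanan is living and takes 3/80.
Dalia is living and takes 3/80.
Bashir is living and takes 3/20.
Samir predeceased; the 3/20 allotted to Samir's branch passes to Samir's issue by representation.
The 3/20 is divided into 2 equal shares of 3/40 among Maysoon, Rashida.
Maysoon is living and takes 3/40.
Rashida is living and takes 3/40.
Tariq is living and takes 3/20.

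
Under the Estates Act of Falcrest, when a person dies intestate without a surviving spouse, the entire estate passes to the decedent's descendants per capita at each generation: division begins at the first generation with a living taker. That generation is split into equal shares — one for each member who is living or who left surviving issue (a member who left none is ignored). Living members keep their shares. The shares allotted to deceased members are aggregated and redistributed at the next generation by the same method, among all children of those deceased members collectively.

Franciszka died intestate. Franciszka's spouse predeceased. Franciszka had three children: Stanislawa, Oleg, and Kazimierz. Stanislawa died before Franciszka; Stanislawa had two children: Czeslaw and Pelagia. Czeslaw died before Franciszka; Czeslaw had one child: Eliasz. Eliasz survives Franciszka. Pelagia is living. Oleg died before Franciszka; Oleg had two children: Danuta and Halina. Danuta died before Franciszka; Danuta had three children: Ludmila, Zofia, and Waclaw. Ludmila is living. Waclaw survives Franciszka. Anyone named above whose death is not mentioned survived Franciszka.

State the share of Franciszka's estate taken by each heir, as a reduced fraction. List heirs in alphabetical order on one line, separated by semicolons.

There is no surviving spouse, so the entire estate passes to Franciszka's descendants per capita at each generation.
At generation 1 (Stanislawa, Oleg, Kazimierz) there are 3 shares of (1)/3 = 1/3 each.
Living: Kazimierz — each takes 1/3.
Deceased: Stanislawa and Oleg. Their combined 2/3 is pooled and carried to generation 2.
At generation 2 (Czeslaw, Pelagia, Danuta, Halina) there are 4 shares of (2/3)/4 = 1/6 each.
Living: Pelagia and Halina — each takes 1/6.
Deceased: Czeslaw and Danuta. Their combined 1/3 is pooled and carried to generation 3.
At generation 3 (Eliasz, Ludmila, Zofia, Waclaw) there are 4 shares of (1/3)/4 = 1/12 each.
Living: Eliasz, Ludmila, Zofia, and Waclaw — each takes 1/12.

Eliasz 1/12; Halina 1/6; Kazimierz 1/3; Ludmila 1/12; Pelagia 1/6; Waclaw 1/12; Zofia 1/12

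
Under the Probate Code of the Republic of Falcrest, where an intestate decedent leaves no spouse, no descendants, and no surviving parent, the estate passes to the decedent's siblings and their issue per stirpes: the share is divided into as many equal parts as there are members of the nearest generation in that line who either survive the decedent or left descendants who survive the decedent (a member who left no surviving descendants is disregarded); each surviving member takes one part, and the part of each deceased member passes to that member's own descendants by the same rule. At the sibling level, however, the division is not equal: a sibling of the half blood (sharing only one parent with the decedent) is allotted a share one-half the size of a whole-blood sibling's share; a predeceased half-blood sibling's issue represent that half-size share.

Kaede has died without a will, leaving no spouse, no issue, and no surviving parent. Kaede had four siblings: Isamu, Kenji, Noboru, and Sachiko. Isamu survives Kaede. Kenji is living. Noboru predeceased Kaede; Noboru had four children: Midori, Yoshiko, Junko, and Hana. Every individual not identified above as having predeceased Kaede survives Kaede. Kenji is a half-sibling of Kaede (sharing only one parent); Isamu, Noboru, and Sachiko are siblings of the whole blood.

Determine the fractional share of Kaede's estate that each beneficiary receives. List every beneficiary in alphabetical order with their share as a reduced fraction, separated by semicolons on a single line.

No spouse, descendants, or parent survives, so the estate passes to Kaede's siblings per stirpes.
Half-blood siblings count for one-half the weight of whole-blood siblings at the initial division.
Dividing 1 in proportion to weights (total weight 7/2): Isamu (weight 1) → 2/7; Kenji (weight 1/2) → 1/7; Noboru (weight 1) → 2/7; Sachiko (weight 1) → 2/7.
Isamu is living and takes 2/7.
Kenji is living and takes 1/7.
Noboru predeceased; the 2/7 allotted to Noboru's branch passes to Noboru's issue by representation.
The 2/7 is divided into 4 equal shares of 1/14 among Midori, Yoshiko, Junko, Hana.
Midori is living and takes 1/14.
Yoshiko is living and takes 1/14.
Junko is living and takes 1/14.
Hana is living and takes 1/14.
Sachiko is living and takes 2/7.

Hana 1/14; Isamu 2/7; Junko 1/14; Kenji 1/7; Midori 1/14; Sachiko 2/7; Yoshiko 1/14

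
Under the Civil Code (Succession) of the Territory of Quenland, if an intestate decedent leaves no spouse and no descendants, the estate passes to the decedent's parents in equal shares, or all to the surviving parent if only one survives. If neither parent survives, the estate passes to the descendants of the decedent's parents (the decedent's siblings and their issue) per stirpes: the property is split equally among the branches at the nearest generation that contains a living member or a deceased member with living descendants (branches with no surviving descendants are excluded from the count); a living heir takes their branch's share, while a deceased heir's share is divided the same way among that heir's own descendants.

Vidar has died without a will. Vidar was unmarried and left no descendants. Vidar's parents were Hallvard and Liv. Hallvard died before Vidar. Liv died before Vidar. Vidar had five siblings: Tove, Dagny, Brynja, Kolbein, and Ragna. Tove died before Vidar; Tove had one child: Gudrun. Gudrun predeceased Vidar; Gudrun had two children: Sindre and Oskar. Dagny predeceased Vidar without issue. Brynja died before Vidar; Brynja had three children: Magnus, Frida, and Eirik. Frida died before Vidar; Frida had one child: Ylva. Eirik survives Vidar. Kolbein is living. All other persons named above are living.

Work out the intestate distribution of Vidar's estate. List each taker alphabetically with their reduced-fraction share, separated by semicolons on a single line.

Eirik 1/12; Kolbein 1/4; Magnus 1/12; Oskar 1/8; Ragna 1/4; Sindre 1/8; Ylva 1/12

Neither parent survives and there are no descendants, so the estate passes to Vidar's siblings and their issue per stirpes.
Dagny left no surviving issue, so that branch lapses and is disregarded.
The estate is divided into 4 equal shares of 1/4 among Tove, Brynja, Kolbein, Ragna.
Tove predeceased; the 1/4 allotted to Tove's branch passes to Tove's issue by representation.
Gudrun's line is the sole branch at this level, so the full 1/4 passes to Gudrun's issue by representation.
The 1/4 is divided into 2 equal shares of 1/8 among Sindre, Oskar.
Sindre is living and takes 1/8.
Oskar is living and takes 1/8.
Brynja predeceased; the 1/4 allotted to Brynja's branch passes to Brynja's issue by representation.
The 1/4 is divided into 3 equal shares of 1/12 among Magnus, Frida, Eirik.
Magnus is living and takes 1/12.
Frida predeceased; the 1/12 allotted to Frida's branch passes to Frida's issue by representation.
Ylva is the sole taker at this level and receives the full 1/12.
Eirik is living and takes 1/12.
Kolbein is living and takes 1/4.
Ragna is living and takes 1/4.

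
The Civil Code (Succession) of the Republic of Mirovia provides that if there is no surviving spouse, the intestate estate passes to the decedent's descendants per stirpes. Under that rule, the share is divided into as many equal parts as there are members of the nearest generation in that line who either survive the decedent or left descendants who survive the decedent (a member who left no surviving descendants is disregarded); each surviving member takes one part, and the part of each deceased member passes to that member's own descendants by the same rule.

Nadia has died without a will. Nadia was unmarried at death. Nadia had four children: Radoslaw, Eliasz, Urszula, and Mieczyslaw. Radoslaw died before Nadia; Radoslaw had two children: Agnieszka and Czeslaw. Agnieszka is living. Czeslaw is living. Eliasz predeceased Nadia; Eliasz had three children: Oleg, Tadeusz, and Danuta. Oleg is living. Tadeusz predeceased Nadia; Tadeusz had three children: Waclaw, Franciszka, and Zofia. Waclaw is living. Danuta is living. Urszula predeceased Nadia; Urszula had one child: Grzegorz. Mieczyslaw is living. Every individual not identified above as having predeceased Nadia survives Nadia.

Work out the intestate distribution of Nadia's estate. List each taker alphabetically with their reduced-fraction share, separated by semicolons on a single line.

Agnieszka 1/8; Czeslaw 1/8; Danuta 1/12; Franciszka 1/36; Grzegorz 1/4; Mieczyslaw 1/4; Oleg 1/12; Waclaw 1/36; Zofia 1/36

There is no surviving spouse, so the entire estate passes to Nadia's descendants per stirpes.
The estate is divided into 4 equal shares of 1/4 among Radoslaw, Eliasz, Urszula, Mieczyslaw.
Radoslaw predeceased; the 1/4 allotted to Radoslaw's branch passes to Radoslaw's issue by representation.
The 1/4 is divided into 2 equal shares of 1/8 among Agnieszka, Czeslaw.
Agnieszka is living and takes 1/8.
Czeslaw is living and takes 1/8.
Eliasz predeceased; the 1/4 allotted to Eliasz's branch passes to Eliasz's issue by representation.
The 1/4 is divided into 3 equal shares of 1/12 among Oleg, Tadeusz, Danuta.
Oleg is living and takes 1/12.
Tadeusz predeceased; the 1/12 allotted to Tadeusz's branch passes to Tadeusz's issue by representation.
The 1/12 is divided into 3 equal shares of 1/36 among Waclaw, Franciszka, Zofia.
Waclaw is living and takes 1/36.
Franciszka is living and takes 1/36.
Zofia is living and takes 1/36.
Danuta is living and takes 1/12.
Urszula predeceased; the 1/4 allotted to Urszula's branch passes to Urszula's issue by representation.
Grzegorz is the sole taker at this level and receives the full 1/4.
Mieczyslaw is living and takes 1/4.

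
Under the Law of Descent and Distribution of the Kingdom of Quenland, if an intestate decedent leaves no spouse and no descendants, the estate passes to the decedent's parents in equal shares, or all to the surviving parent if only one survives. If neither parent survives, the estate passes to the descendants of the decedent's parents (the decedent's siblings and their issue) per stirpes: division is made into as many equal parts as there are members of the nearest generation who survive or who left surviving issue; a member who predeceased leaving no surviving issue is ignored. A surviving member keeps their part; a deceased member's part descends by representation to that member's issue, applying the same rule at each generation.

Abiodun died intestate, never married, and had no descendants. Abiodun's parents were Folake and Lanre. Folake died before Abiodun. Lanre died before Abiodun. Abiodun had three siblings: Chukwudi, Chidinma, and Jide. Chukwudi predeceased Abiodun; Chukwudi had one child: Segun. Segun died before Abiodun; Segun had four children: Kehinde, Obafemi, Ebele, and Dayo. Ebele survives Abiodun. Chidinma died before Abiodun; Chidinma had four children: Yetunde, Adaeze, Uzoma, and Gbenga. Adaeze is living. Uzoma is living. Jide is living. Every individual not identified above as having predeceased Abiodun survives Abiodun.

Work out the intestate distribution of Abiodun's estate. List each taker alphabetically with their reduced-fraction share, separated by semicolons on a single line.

Neither parent survives and there are no descendants, so the estate passes to Abiodun's siblings and their issue per stirpes.
The estate is divided into 3 equal shares of 1/3 among Chukwudi, Chidinma, Jide.
Chukwudi predeceased; the 1/3 allotted to Chukwudi's branch passes to Chukwudi's issue by representation.
Segun's line is the sole branch at this level, so the full 1/3 passes to Segun's issue by representation.
The 1/3 is divided into 4 equal shares of 1/12 among Kehinde, Obafemi, Ebele, Dayo.
Kehinde is living and takes 1/12.
Obafemi is living and takes 1/12.
Ebele is living and takes 1/12.
Dayo is living and takes 1/12.
Chidinma predeceased; the 1/3 allotted to Chidinma's branch passes to Chidinma's issue by representation.
The 1/3 is divided into 4 equal shares of 1/12 among Yetunde, Adaeze, Uzoma, Gbenga.
Yetunde is living and takes 1/12.
Adaeze is living and takes 1/12.
Uzoma is living and takes 1/12.
Gbenga is living and takes 1/12.
Jide is living and takes 1/3.

Adaeze 1/12; Dayo 1/12; Ebele 1/12; Gbenga 1/12; Jide 1/3; Kehinde 1/12; Obafemi 1/12; Uzoma 1/12; Yetunde 1/12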